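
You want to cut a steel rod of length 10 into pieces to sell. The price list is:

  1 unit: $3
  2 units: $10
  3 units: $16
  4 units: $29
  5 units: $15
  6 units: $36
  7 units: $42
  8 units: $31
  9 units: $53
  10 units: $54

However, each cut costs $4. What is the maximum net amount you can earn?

61

Consider every possible first cut. v[k] is the best of p[i]+v[k−i] over all sellable i≤k, charging 4 whenever i<k.
v[1] = 3
v[2] = 10
v[3] = 16
v[4] = 29
v[5] = 28  (first piece 1, then v[4]=29)
v[6] = 36
v[7] = 42
v[8] = 54  (first piece 4, then v[4]=29)
v[9] = 53  (first piece 1, then v[8]=54)
v[10] = 61  (first piece 4, then v[6]=36)
One optimal plan: pieces 6 + 4 (1 cut) → $65 − $4 = $61.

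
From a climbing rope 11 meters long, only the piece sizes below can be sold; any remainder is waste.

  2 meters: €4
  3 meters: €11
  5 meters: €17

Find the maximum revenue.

Consider every possible first cut. best[k] is the best of p[i]+best[k−i] over all sellable i≤k.
best[1] = 0
best[2] = 4
best[3] = 11
best[4] = 11
best[5] = 17
best[6] = 22  (first piece 3, then best[3]=11)
best[7] = 22
best[8] = 28  (first piece 3, then best[5]=17)
best[9] = 33  (first piece 3, then best[6]=22)
best[10] = 34  (first piece 5, then best[5]=17)
best[11] = 39  (first piece 3, then best[8]=28)
One optimal cutting: 5 + 3 + 3 → €39.

39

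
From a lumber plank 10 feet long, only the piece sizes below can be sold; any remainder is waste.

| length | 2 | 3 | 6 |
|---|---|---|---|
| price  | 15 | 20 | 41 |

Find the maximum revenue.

75

Let best[k] be the best obtainable value from length k. For each k, try every first piece i and keep the best of price[i] + best[k−i].
best[1] = 0
best[2] = 15
best[3] = 20
best[4] = 30  (first piece 2, then best[2]=15)
best[5] = 35  (first piece 2, then best[3]=20)
best[6] = 45  (first piece 2, then best[4]=30)
best[7] = 50  (first piece 2, then best[5]=35)
best[8] = 60  (first piece 2, then best[6]=45)
best[9] = 65  (first piece 2, then best[7]=50)
best[10] = 75  (first piece 2, then best[8]=60)
One optimal cutting: 2 + 2 + 2 + 2 + 2 → $75.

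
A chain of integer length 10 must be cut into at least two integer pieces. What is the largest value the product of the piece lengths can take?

Define m[k] = max over 1≤i<k of i · max(k−i, m[k−i]); the inner max lets the remainder stay uncut if that's better.
m[2] = 1·max(1,0) = 1·1 = 1
m[3] = max(1·2, 2·1) = 2
m[4] = max(1·3, 2·2, 3·1) = 4
m[5] = max(1·4, 2·3, 3·2, 4·1) = 6
m[6] = max(1·6, 2·4, 3·3, 4·2, 5·1) = 9
m[7] = max(1·9, 2·6, 3·4, 4·3, 5·2, 6·1) = 12
m[8] = max(1·12, 2·9, 3·6, …, 6·2, 7·1) = 18
m[9] = max(1·18, 2·12, 3·9, …, 7·2, 8·1) = 27
m[10] = max(1·27, 2·18, 3·12, …, 8·2, 9·1) = 36
One optimal split: 3 + 3 + 2 + 2; product 3·3·2·2 = 36.

36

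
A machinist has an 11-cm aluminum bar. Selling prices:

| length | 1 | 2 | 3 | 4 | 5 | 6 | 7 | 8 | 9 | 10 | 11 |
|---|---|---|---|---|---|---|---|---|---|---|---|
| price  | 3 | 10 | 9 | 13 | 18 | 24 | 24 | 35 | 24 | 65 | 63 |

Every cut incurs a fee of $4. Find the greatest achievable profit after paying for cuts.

64

Consider every possible first cut. v[k] is the best of p[i]+v[k−i] over all sellable i≤k, charging 4 whenever i<k.
v[1] = 3
v[2] = 10
v[3] = 9  (first piece 1, then v[2]=10)
v[4] = 16  (first piece 2, then v[2]=10)
v[5] = 18
v[6] = 24
v[7] = 24  (first piece 2, then v[5]=18)
v[8] = 35
v[9] = 34  (first piece 1, then v[8]=35)
v[10] = 65
v[11] = 64  (first piece 1, then v[10]=65)
One optimal plan: pieces 10 + 1 (1 cut) → $68 − $4 = $64.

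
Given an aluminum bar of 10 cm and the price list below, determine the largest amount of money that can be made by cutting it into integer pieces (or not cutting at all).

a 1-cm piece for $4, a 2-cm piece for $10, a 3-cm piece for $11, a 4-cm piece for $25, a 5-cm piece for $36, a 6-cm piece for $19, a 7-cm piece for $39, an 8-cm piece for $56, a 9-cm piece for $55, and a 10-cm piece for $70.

72

Consider every possible first cut. r[k] is the best of p[i]+r[k−i] over all sellable i≤k.
r[1] = 4
r[2] = max(4+4, 10+0) = 10
r[3] = max(4+10, 10+4, 11+0) = 14
r[4] = max(4+14, 10+10, 11+4, 25+0) = 25
r[5] = max(4+25, 10+14, 11+10, 25+4, 36+0) = 36
r[6] = max(4+36, 10+25, 11+14, 25+10, 36+4, 19+0) = 40
r[7] = max(4+40, 10+36, 11+25, …, 19+4, 39+0) = 46
r[8] = max(4+46, 10+40, 11+36, …, 39+4, 56+0) = 56
r[9] = max(4+56, 10+46, 11+40, …, 56+4, 55+0) = 61
r[10] = max(4+61, 10+56, 11+46, …, 55+4, 70+0) = 72
One optimal cutting: 5 + 5 → $36 + $36 = $72.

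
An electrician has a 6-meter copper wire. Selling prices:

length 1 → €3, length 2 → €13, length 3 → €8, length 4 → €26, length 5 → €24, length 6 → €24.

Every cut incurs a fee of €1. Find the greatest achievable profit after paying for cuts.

Build net[k] bottom-up: net[k] = max over allowed piece i of (p[i] + net[k−i]) − 1 per cut.
net[1] = 3
net[2] = 13
net[3] = 15  (first piece 1, then net[2]=13)
net[4] = 26
net[5] = 28  (first piece 1, then net[4]=26)
net[6] = 38  (first piece 2, then net[4]=26)
One optimal plan: pieces 4 + 2 (1 cut) → €39 − €1 = €38.

38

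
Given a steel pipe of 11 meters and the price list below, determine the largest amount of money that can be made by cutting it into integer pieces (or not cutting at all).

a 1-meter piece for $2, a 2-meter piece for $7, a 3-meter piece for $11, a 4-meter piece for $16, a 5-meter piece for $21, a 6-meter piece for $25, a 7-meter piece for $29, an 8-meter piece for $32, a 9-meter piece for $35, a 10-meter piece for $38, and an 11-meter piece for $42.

Build r[k] bottom-up: r[k] = max over allowed piece i of (p[i] + r[k−i]).
r[1] = 2
r[2] = 7
r[3] = 11
r[4] = 16
r[5] = 21
r[6] = 25
r[7] = 29
r[8] = 32  (first piece 2, then r[6]=25)
r[9] = 37  (first piece 4, then r[5]=21)
r[10] = 42  (first piece 5, then r[5]=21)
r[11] = 46  (first piece 5, then r[6]=25)
One optimal cutting: 6 + 5 → $25 + $21 = $46.

46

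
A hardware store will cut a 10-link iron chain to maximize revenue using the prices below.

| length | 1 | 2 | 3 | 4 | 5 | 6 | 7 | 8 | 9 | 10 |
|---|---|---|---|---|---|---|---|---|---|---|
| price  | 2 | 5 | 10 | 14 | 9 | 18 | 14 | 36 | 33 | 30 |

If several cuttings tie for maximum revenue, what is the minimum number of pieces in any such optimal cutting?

2

Consider every possible first cut. r[k] is the best of p[i]+r[k−i] over all sellable i≤k.
r[1] = 2
r[2] = max(2+2, 5+0) = 5
r[3] = max(2+5, 5+2, 10+0) = 10
r[4] = max(2+10, 5+5, 10+2, 14+0) = 14
r[5] = max(2+14, 5+10, 10+5, 14+2, 9+0) = 16
r[6] = max(2+16, 5+14, 10+10, 14+5, 9+2, 18+0) = 20
r[7] = max(2+20, 5+16, 10+14, …, 18+2, 14+0) = 24
r[8] = max(2+24, 5+20, 10+16, …, 14+2, 36+0) = 36
r[9] = max(2+36, 5+24, 10+20, …, 36+2, 33+0) = 38
r[10] = max(2+38, 5+36, 10+24, …, 33+2, 30+0) = 41
Maximum revenue is $41.
Now minimize piece count subject to staying optimal: for each k, pieces[k] = 1 + min over i with p[i]+r[k−i]=r[k] of pieces[k−i].
pieces[7] = 2
pieces[8] = 1
pieces[9] = 2
pieces[10] = 2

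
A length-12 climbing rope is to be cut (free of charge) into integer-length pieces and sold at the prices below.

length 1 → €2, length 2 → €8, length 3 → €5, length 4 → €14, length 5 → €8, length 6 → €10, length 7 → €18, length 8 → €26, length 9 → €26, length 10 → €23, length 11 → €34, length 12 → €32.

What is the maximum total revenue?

Let v[k] be the best obtainable value from length k. For each k, try every first piece i and keep the best of price[i] + v[k−i].
v[1] = 2
v[2] = 8
v[3] = 10  (first piece 1, then v[2]=8)
v[4] = 16  (first piece 2, then v[2]=8)
v[5] = 18  (first piece 1, then v[4]=16)
v[6] = 24  (first piece 2, then v[4]=16)
v[7] = 26  (first piece 1, then v[6]=24)
v[8] = 32  (first piece 2, then v[6]=24)
v[9] = 34  (first piece 1, then v[8]=32)
v[10] = 40  (first piece 2, then v[8]=32)
v[11] = 42  (first piece 1, then v[10]=40)
v[12] = 48  (first piece 2, then v[10]=40)
One optimal cutting: 2 + 2 + 2 + 2 + 2 + 2 → €8 + €8 + €8 + €8 + €8 + €8 = €48.

48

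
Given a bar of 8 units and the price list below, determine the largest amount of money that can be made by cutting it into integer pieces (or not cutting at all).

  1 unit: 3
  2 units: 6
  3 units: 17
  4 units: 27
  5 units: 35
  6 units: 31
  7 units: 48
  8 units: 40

Let r[k] be the best obtainable value from length k. For each k, try every first piece i and keep the best of price[i] + r[k−i].
r[1] = 3
r[2] = 6  (first piece 1, then r[1]=3)
r[3] = 17
r[4] = 27
r[5] = 35
r[6] = 38  (first piece 1, then r[5]=35)
r[7] = 48
r[8] = 54  (first piece 4, then r[4]=27)
One optimal cutting: 4 + 4 → 27 + 27 = 54.

54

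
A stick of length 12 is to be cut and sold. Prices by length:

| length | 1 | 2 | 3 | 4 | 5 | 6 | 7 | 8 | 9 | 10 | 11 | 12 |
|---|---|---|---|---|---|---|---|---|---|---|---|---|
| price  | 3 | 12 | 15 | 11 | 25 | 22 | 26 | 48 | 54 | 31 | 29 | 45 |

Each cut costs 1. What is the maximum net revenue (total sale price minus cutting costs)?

Let r[k] be the best obtainable value from length k. For each k, try every first piece i and keep the best of price[i] + r[k−i] minus the 1 cut fee when i<k.
r[1] = 3
r[2] = max(3+3-1, 12+0) = 12
r[3] = max(3+12-1, 12+3-1, 15+0) = 15
r[4] = max(3+15-1, 12+12-1, 15+3-1, 11+0) = 23
r[5] = max(3+23-1, 12+15-1, 15+12-1, 11+3-1, 25+0) = 26
r[6] = max(3+26-1, 12+23-1, 15+15-1, 11+12-1, 25+3-1, 22+0) = 34
r[7] = max(3+34-1, 12+26-1, 15+23-1, …, 22+3-1, 26+0) = 37
r[8] = max(3+37-1, 12+34-1, 15+26-1, …, 26+3-1, 48+0) = 48
r[9] = max(3+48-1, 12+37-1, 15+34-1, …, 48+3-1, 54+0) = 54
r[10] = max(3+54-1, 12+48-1, 15+37-1, …, 54+3-1, 31+0) = 59
r[11] = max(3+59-1, 12+54-1, 15+48-1, …, 31+3-1, 29+0) = 65
r[12] = max(3+65-1, 12+59-1, 15+54-1, …, 29+3-1, 45+0) = 70
One optimal plan: pieces 8 + 2 + 2 (2 cuts) → 72 − 2 = 70.

70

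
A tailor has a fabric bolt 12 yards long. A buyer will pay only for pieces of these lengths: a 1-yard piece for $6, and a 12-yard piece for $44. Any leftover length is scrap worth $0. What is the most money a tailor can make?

72

Build r[k] bottom-up: r[k] = max over allowed piece i of (p[i] + r[k−i]).
r[1] = 6
r[2] = 12  (first piece 1, then r[1]=6)
r[3] = 18  (first piece 1, then r[2]=12)
r[4] = 24  (first piece 1, then r[3]=18)
r[5] = 30  (first piece 1, then r[4]=24)
r[6] = 36  (first piece 1, then r[5]=30)
r[7] = 42  (first piece 1, then r[6]=36)
r[8] = 48  (first piece 1, then r[7]=42)
r[9] = 54  (first piece 1, then r[8]=48)
r[10] = 60  (first piece 1, then r[9]=54)
r[11] = 66  (first piece 1, then r[10]=60)
r[12] = max(6+66, 44+0) = 72
One optimal cutting: 1 + 1 + 1 + 1 + 1 + 1 + 1 + 1 + 1 + 1 + 1 + 1 → $72.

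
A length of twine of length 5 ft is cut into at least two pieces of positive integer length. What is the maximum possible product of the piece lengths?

Define g[k] = max over 1≤i<k of i · max(k−i, g[k−i]); the inner max lets the remainder stay uncut if that's better.
g[2] = 1·max(1,0) = 1·1 = 1
g[3] = 1·max(2,1) = 1·2 = 2
g[4] = 2·max(2,1) = 2·2 = 4
g[5] = 2·max(3,2) = 2·3 = 6
One optimal split: 3 + 2; product 3·2 = 6.

6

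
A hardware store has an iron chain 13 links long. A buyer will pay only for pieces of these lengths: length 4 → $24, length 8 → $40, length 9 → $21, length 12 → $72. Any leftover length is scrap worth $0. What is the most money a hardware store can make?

72

Consider every possible first cut. f[k] is the best of p[i]+f[k−i] over all sellable i≤k.
f[1] = 0
f[2] = 0
f[3] = 0
f[4] = 24
f[5] = 24
f[6] = 24
f[7] = 24
f[8] = max(24+24, 40+0) = 48
f[9] = max(24+24, 40+0, 21+0) = 48
f[10] = max(24+24, 40+0, 21+0) = 48
f[11] = max(24+24, 40+0, 21+0) = 48
f[12] = max(24+48, 40+24, 21+0, 72+0) = 72
f[13] = max(24+48, 40+24, 21+24, 72+0) = 72
One optimal cutting: pieces 4 + 4 + 4 with 1 link of scrap → $72.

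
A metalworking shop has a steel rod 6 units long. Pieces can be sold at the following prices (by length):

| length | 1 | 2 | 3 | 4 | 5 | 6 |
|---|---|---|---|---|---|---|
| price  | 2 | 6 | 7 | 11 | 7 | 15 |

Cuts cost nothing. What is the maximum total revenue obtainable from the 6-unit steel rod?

Consider every possible first cut. r[k] is the best of p[i]+r[k−i] over all sellable i≤k.
r[1] = 2
r[2] = max(2+2, 6+0) = 6
r[3] = max(2+6, 6+2, 7+0) = 8
r[4] = max(2+8, 6+6, 7+2, 11+0) = 12
r[5] = max(2+12, 6+8, 7+6, 11+2, 7+0) = 14
r[6] = max(2+14, 6+12, 7+8, 11+6, 7+2, 15+0) = 18
One optimal cutting: 2 + 2 + 2 → $6 + $6 + $6 = $18.

18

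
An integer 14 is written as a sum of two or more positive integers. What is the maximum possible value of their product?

Fill P[k] for k=2..14: at each k try every first piece i and multiply by the better of (k−i) uncut or P[k−i].
P[2] = 1·max(1,0) = 1·1 = 1
P[3] = max(1·2, 2·1) = 2
P[4] = max(1·3, 2·2, 3·1) = 4
P[5] = max(1·4, 2·3, 3·2, 4·1) = 6
P[6] = max(1·6, 2·4, 3·3, 4·2, 5·1) = 9
P[7] = max(1·9, 2·6, 3·4, 4·3, 5·2, 6·1) = 12
P[8] = max(1·12, 2·9, 3·6, …, 6·2, 7·1) = 18
P[9] = max(1·18, 2·12, 3·9, …, 7·2, 8·1) = 27
P[10] = max(1·27, 2·18, 3·12, …, 8·2, 9·1) = 36
P[11] = max(1·36, 2·27, 3·18, …, 9·2, 10·1) = 54
P[12] = max(1·54, 2·36, 3·27, …, 10·2, 11·1) = 81
P[13] = max(1·81, 2·54, 3·36, …, 11·2, 12·1) = 108
P[14] = max(1·108, 2·81, 3·54, …, 12·2, 13·1) = 162
One optimal split: 3 + 3 + 3 + 3 + 2; product 3·3·3·3·2 = 162.

162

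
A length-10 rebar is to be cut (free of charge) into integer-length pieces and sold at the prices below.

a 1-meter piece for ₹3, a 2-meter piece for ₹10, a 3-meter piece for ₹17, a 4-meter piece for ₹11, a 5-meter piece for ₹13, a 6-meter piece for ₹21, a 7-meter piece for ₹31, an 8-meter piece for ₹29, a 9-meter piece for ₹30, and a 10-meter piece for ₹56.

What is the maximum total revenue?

56

Build r[k] bottom-up: r[k] = max over allowed piece i of (p[i] + r[k−i]).
r[1] = 3
r[2] = max(3+3, 10+0) = 10
r[3] = max(3+10, 10+3, 17+0) = 17
r[4] = max(3+17, 10+10, 17+3, 11+0) = 20
r[5] = max(3+20, 10+17, 17+10, 11+3, 13+0) = 27
r[6] = max(3+27, 10+20, 17+17, 11+10, 13+3, 21+0) = 34
r[7] = max(3+34, 10+27, 17+20, …, 21+3, 31+0) = 37
r[8] = max(3+37, 10+34, 17+27, …, 31+3, 29+0) = 44
r[9] = max(3+44, 10+37, 17+34, …, 29+3, 30+0) = 51
r[10] = max(3+51, 10+44, 17+37, …, 30+3, 56+0) = 56
Best is to sell the whole 10-meter piece uncut for ₹56.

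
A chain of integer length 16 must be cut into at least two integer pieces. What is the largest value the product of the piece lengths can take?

Define prod[k] = max over 1≤i<k of i · max(k−i, prod[k−i]); the inner max lets the remainder stay uncut if that's better.
prod[2] = 1×max(1,0) = 1×1 = 1
prod[3] = max(1×2, 2×1) = 2
prod[4] = max(1×3, 2×2, 3×1) = 4
prod[5] = max(1×4, 2×3, 3×2, 4×1) = 6
prod[6] = max(1×6, 2×4, 3×3, 4×2, 5×1) = 9
prod[7] = max(1×9, 2×6, 3×4, 4×3, 5×2, 6×1) = 12
prod[8] = max(1×12, 2×9, 3×6, …, 6×2, 7×1) = 18
prod[9] = max(1×18, 2×12, 3×9, …, 7×2, 8×1) = 27
prod[10] = max(1×27, 2×18, 3×12, …, 8×2, 9×1) = 36
prod[11] = max(1×36, 2×27, 3×18, …, 9×2, 10×1) = 54
prod[12] = max(1×54, 2×36, 3×27, …, 10×2, 11×1) = 81
prod[13] = max(1×81, 2×54, 3×36, …, 11×2, 12×1) = 108
prod[14] = max(1×108, 2×81, 3×54, …, 12×2, 13×1) = 162
prod[15] = max(1×162, 2×108, 3×81, …, 13×2, 14×1) = 243
prod[16] = max(1×243, 2×162, 3×108, …, 14×2, 15×1) = 324
One optimal split: 3 + 3 + 3 + 3 + 2 + 2; product 3×3×3×3×2×2 = 324.

324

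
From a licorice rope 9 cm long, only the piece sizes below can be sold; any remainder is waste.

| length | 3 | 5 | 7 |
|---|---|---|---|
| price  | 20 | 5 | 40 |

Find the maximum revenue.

60

Let f[k] be the best obtainable value from length k. For each k, try every first piece i and keep the best of price[i] + f[k−i].
f[1] = 0
f[2] = 0
f[3] = 20
f[4] = 20
f[5] = max(20+0, 5+0) = 20
f[6] = max(20+20, 5+0) = 40
f[7] = max(20+20, 5+0, 40+0) = 40
f[8] = max(20+20, 5+20, 40+0) = 40
f[9] = max(20+40, 5+20, 40+0) = 60
One optimal cutting: 3 + 3 + 3 → ¢60.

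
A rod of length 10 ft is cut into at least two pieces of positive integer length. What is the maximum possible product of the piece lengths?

Fill f[k] for k=2..10: at each k try every first piece i and multiply by the better of (k−i) uncut or f[k−i].
f[2] = 1×max(1,0) = 1×1 = 1
f[3] = 1×max(2,1) = 1×2 = 2
f[4] = 2×max(2,1) = 2×2 = 4
f[5] = 2×max(3,2) = 2×3 = 6
f[6] = 3×max(3,2) = 3×3 = 9
f[7] = 2×max(5,6) = 2×6 = 12
f[8] = 2×max(6,9) = 2×9 = 18
f[9] = 3×max(6,9) = 3×9 = 27
f[10] = 2×max(8,18) = 2×18 = 36
One optimal split: 3 + 3 + 2 + 2; product 3×3×2×2 = 36.

36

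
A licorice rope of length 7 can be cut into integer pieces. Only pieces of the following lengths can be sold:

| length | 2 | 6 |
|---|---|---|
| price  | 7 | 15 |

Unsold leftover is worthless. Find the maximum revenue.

21

Let r[k] be the best obtainable value from length k. For each k, try every first piece i and keep the best of price[i] + r[k−i].
r[1] = 0
r[2] = 7
r[3] = 7
r[4] = 14  (first piece 2, then r[2]=7)
r[5] = 14
r[6] = 21  (first piece 2, then r[4]=14)
r[7] = 21
One optimal cutting: pieces 2 + 2 + 2 with 1 cm of scrap → ¢21.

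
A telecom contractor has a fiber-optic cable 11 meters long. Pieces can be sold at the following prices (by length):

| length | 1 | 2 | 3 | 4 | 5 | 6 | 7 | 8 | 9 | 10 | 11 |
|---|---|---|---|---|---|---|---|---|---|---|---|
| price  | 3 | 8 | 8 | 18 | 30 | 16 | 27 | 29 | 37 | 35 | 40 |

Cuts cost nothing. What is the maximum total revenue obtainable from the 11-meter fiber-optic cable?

Let v[k] be the best obtainable value from length k. For each k, try every first piece i and keep the best of price[i] + v[k−i].
v[1] = 3
v[2] = max(3+3, 8+0) = 8
v[3] = max(3+8, 8+3, 8+0) = 11
v[4] = max(3+11, 8+8, 8+3, 18+0) = 18
v[5] = max(3+18, 8+11, 8+8, 18+3, 30+0) = 30
v[6] = max(3+30, 8+18, 8+11, 18+8, 30+3, 16+0) = 33
v[7] = max(3+33, 8+30, 8+18, …, 16+3, 27+0) = 38
v[8] = max(3+38, 8+33, 8+30, …, 27+3, 29+0) = 41
v[9] = max(3+41, 8+38, 8+33, …, 29+3, 37+0) = 48
v[10] = max(3+48, 8+41, 8+38, …, 37+3, 35+0) = 60
v[11] = max(3+60, 8+48, 8+41, …, 35+3, 40+0) = 63
One optimal cutting: 5 + 5 + 1 → $30 + $30 + $3 = $63.

63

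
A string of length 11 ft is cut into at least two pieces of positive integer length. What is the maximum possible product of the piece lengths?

54

Let g[k] be the best product for length k (with at least one cut). For each first piece i, the rest contributes max(k−i, g[k−i]).
g[2] = 1·max(1,0) = 1·1 = 1
g[3] = 1·max(2,1) = 1·2 = 2
g[4] = 2·max(2,1) = 2·2 = 4
g[5] = 2·max(3,2) = 2·3 = 6
g[6] = 3·max(3,2) = 3·3 = 9
g[7] = 2·max(5,6) = 2·6 = 12
g[8] = 2·max(6,9) = 2·9 = 18
g[9] = 3·max(6,9) = 3·9 = 27
g[10] = 2·max(8,18) = 2·18 = 36
g[11] = 2·max(9,27) = 2·27 = 54
One optimal split: 3 + 3 + 3 + 2; product 3·3·3·2 = 54.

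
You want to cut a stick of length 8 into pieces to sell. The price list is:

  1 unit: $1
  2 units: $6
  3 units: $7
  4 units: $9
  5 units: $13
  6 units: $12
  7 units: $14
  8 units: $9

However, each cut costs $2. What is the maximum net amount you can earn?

18

Consider every possible first cut. v[k] is the best of p[i]+v[k−i] over all sellable i≤k, charging 2 whenever i<k.
v[1] = 1
v[2] = max(1+1-2, 6+0) = 6
v[3] = max(1+6-2, 6+1-2, 7+0) = 7
v[4] = max(1+7-2, 6+6-2, 7+1-2, 9+0) = 10
v[5] = max(1+10-2, 6+7-2, 7+6-2, 9+1-2, 13+0) = 13
v[6] = max(1+13-2, 6+10-2, 7+7-2, 9+6-2, 13+1-2, 12+0) = 14
v[7] = max(1+14-2, 6+13-2, 7+10-2, …, 12+1-2, 14+0) = 17
v[8] = max(1+17-2, 6+14-2, 7+13-2, …, 14+1-2, 9+0) = 18
One optimal plan: pieces 2 + 2 + 2 + 2 (3 cuts) → $24 − $6 = $18.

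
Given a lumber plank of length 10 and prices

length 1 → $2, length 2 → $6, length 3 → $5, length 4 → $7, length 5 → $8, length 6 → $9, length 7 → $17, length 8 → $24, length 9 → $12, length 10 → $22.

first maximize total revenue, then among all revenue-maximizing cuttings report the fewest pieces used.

Let r[k] be the best obtainable value from length k. For each k, try every first piece i and keep the best of price[i] + r[k−i].
r[1] = 2
r[2] = max(2+2, 6+0) = 6
r[3] = max(2+6, 6+2, 5+0) = 8
r[4] = max(2+8, 6+6, 5+2, 7+0) = 12
r[5] = max(2+12, 6+8, 5+6, 7+2, 8+0) = 14
r[6] = max(2+14, 6+12, 5+8, 7+6, 8+2, 9+0) = 18
r[7] = max(2+18, 6+14, 5+12, …, 9+2, 17+0) = 20
r[8] = max(2+20, 6+18, 5+14, …, 17+2, 24+0) = 24
r[9] = max(2+24, 6+20, 5+18, …, 24+2, 12+0) = 26
r[10] = max(2+26, 6+24, 5+20, …, 12+2, 22+0) = 30
Maximum revenue is $30.
Now minimize piece count subject to staying optimal: for each k, pieces[k] = 1 + min over i with p[i]+r[k−i]=r[k] of pieces[k−i].
pieces[7] = 4
pieces[8] = 1
pieces[9] = 2
pieces[10] = 2

2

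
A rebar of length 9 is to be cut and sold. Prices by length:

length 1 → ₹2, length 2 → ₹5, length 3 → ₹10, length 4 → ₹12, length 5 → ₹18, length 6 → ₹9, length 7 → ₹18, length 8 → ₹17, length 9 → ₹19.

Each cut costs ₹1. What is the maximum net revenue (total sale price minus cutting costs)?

29

Let net[k] be the best obtainable value from length k. For each k, try every first piece i and keep the best of price[i] + net[k−i] minus the 1 cut fee when i<k.
net[1] = 2
net[2] = 5
net[3] = 10
net[4] = 12
net[5] = 18
net[6] = 19  (first piece 1, then net[5]=18)
net[7] = 22  (first piece 2, then net[5]=18)
net[8] = 27  (first piece 3, then net[5]=18)
net[9] = 29  (first piece 4, then net[5]=18)
One optimal plan: pieces 5 + 4 (1 cut) → ₹30 − ₹1 = ₹29.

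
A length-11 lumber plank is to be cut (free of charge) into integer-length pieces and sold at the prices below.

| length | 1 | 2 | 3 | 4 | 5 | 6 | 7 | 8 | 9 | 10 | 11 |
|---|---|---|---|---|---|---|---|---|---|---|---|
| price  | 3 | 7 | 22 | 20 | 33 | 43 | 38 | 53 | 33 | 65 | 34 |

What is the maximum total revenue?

Let best[k] be the best obtainable value from length k. For each k, try every first piece i and keep the best of price[i] + best[k−i].
best[1] = 3
best[2] = max(3+3, 7+0) = 7
best[3] = max(3+7, 7+3, 22+0) = 22
best[4] = max(3+22, 7+7, 22+3, 20+0) = 25
best[5] = max(3+25, 7+22, 22+7, 20+3, 33+0) = 33
best[6] = max(3+33, 7+25, 22+22, 20+7, 33+3, 43+0) = 44
best[7] = max(3+44, 7+33, 22+25, …, 43+3, 38+0) = 47
best[8] = max(3+47, 7+44, 22+33, …, 38+3, 53+0) = 55
best[9] = max(3+55, 7+47, 22+44, …, 53+3, 33+0) = 66
best[10] = max(3+66, 7+55, 22+47, …, 33+3, 65+0) = 69
best[11] = max(3+69, 7+66, 22+55, …, 65+3, 34+0) = 77
One optimal cutting: 5 + 3 + 3 → $33 + $22 + $22 = $77.

77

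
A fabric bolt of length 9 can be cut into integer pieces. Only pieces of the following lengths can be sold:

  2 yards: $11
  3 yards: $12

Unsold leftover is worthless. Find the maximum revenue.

Consider every possible first cut. r[k] is the best of p[i]+r[k−i] over all sellable i≤k.
r[1] = 0
r[2] = 11
r[3] = max(11+0, 12+0) = 12
r[4] = max(11+11, 12+0) = 22
r[5] = max(11+12, 12+11) = 23
r[6] = max(11+22, 12+12) = 33
r[7] = max(11+23, 12+22) = 34
r[8] = max(11+33, 12+23) = 44
r[9] = max(11+34, 12+33) = 45
One optimal cutting: 3 + 2 + 2 + 2 → $45.

45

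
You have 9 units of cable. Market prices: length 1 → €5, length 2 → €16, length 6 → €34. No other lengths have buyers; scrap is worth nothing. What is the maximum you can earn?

69

Consider every possible first cut. best[k] is the best of p[i]+best[k−i] over all sellable i≤k.
best[1] = 5
best[2] = max(5+5, 16+0) = 16
best[3] = max(5+16, 16+5) = 21
best[4] = max(5+21, 16+16) = 32
best[5] = max(5+32, 16+21) = 37
best[6] = max(5+37, 16+32, 34+0) = 48
best[7] = max(5+48, 16+37, 34+5) = 53
best[8] = max(5+53, 16+48, 34+16) = 64
best[9] = max(5+64, 16+53, 34+21) = 69
One optimal cutting: 2 + 2 + 2 + 2 + 1 → €69.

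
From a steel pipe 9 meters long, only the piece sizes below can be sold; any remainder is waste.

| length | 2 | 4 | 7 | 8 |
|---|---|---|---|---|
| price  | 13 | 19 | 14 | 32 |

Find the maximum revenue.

Let r[k] be the best obtainable value from length k. For each k, try every first piece i and keep the best of price[i] + r[k−i].
r[1] = 0
r[2] = 13
r[3] = 13
r[4] = max(13+13, 19+0) = 26
r[5] = max(13+13, 19+0) = 26
r[6] = max(13+26, 19+13) = 39
r[7] = max(13+26, 19+13, 14+0) = 39
r[8] = max(13+39, 19+26, 14+0, 32+0) = 52
r[9] = max(13+39, 19+26, 14+13, 32+0) = 52
One optimal cutting: pieces 2 + 2 + 2 + 2 with 1 meter of scrap → $52.

52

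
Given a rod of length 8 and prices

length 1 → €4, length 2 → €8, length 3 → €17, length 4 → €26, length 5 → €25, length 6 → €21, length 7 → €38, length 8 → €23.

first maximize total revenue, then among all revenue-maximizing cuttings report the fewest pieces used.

2

Consider every possible first cut. r[k] is the best of p[i]+r[k−i] over all sellable i≤k.
r[1] = 4
r[2] = max(4+4, 8+0) = 8
r[3] = max(4+8, 8+4, 17+0) = 17
r[4] = max(4+17, 8+8, 17+4, 26+0) = 26
r[5] = max(4+26, 8+17, 17+8, 26+4, 25+0) = 30
r[6] = max(4+30, 8+26, 17+17, 26+8, 25+4, 21+0) = 34
r[7] = max(4+34, 8+30, 17+26, …, 21+4, 38+0) = 43
r[8] = max(4+43, 8+34, 17+30, …, 38+4, 23+0) = 52
Maximum revenue is €52.
Now minimize piece count subject to staying optimal: for each k, pieces[k] = 1 + min over i with p[i]+r[k−i]=r[k] of pieces[k−i].
pieces[5] = 2
pieces[6] = 2
pieces[7] = 2
pieces[8] = 2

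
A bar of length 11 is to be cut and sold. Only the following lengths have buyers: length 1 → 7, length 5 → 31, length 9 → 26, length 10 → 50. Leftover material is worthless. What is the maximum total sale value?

Build best[k] bottom-up: best[k] = max over allowed piece i of (p[i] + best[k−i]).
best[1] = 7
best[2] = 14  (first piece 1, then best[1]=7)
best[3] = 21  (first piece 1, then best[2]=14)
best[4] = 28  (first piece 1, then best[3]=21)
best[5] = max(7+28, 31+0) = 35
best[6] = max(7+35, 31+7) = 42
best[7] = max(7+42, 31+14) = 49
best[8] = max(7+49, 31+21) = 56
best[9] = max(7+56, 31+28, 26+0) = 63
best[10] = max(7+63, 31+35, 26+7, 50+0) = 70
best[11] = max(7+70, 31+42, 26+14, 50+7) = 77
One optimal cutting: 1 + 1 + 1 + 1 + 1 + 1 + 1 + 1 + 1 + 1 + 1 → 77.

77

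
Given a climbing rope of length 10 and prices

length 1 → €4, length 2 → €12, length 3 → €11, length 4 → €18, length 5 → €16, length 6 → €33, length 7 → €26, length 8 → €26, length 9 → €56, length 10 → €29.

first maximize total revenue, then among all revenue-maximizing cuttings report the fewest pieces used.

2

Build r[k] bottom-up: r[k] = max over allowed piece i of (p[i] + r[k−i]).
r[1] = 4
r[2] = max(4+4, 12+0) = 12
r[3] = max(4+12, 12+4, 11+0) = 16
r[4] = max(4+16, 12+12, 11+4, 18+0) = 24
r[5] = max(4+24, 12+16, 11+12, 18+4, 16+0) = 28
r[6] = max(4+28, 12+24, 11+16, 18+12, 16+4, 33+0) = 36
r[7] = max(4+36, 12+28, 11+24, …, 33+4, 26+0) = 40
r[8] = max(4+40, 12+36, 11+28, …, 26+4, 26+0) = 48
r[9] = max(4+48, 12+40, 11+36, …, 26+4, 56+0) = 56
r[10] = max(4+56, 12+48, 11+40, …, 56+4, 29+0) = 60
Maximum revenue is €60.
Now minimize piece count subject to staying optimal: for each k, pieces[k] = 1 + min over i with p[i]+r[k−i]=r[k] of pieces[k−i].
pieces[7] = 4
pieces[8] = 4
pieces[9] = 1
pieces[10] = 2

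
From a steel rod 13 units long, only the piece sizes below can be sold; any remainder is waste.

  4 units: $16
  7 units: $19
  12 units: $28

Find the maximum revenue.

48

Let f[k] be the best obtainable value from length k. For each k, try every first piece i and keep the best of price[i] + f[k−i].
f[1] = 0
f[2] = 0
f[3] = 0
f[4] = 16
f[5] = 16
f[6] = 16
f[7] = max(16+0, 19+0) = 19
f[8] = max(16+16, 19+0) = 32
f[9] = max(16+16, 19+0) = 32
f[10] = max(16+16, 19+0) = 32
f[11] = max(16+19, 19+16) = 35
f[12] = max(16+32, 19+16, 28+0) = 48
f[13] = max(16+32, 19+16, 28+0) = 48
One optimal cutting: pieces 4 + 4 + 4 with 1 unit of scrap → $48.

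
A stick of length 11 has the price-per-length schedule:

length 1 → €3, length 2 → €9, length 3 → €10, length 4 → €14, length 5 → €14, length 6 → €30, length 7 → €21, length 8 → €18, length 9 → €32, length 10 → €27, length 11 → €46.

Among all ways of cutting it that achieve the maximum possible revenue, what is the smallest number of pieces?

4

Let r[k] be the best obtainable value from length k. For each k, try every first piece i and keep the best of price[i] + r[k−i].
r[1] = 3
r[2] = max(3+3, 9+0) = 9
r[3] = max(3+9, 9+3, 10+0) = 12
r[4] = max(3+12, 9+9, 10+3, 14+0) = 18
r[5] = max(3+18, 9+12, 10+9, 14+3, 14+0) = 21
r[6] = max(3+21, 9+18, 10+12, 14+9, 14+3, 30+0) = 30
r[7] = max(3+30, 9+21, 10+18, …, 30+3, 21+0) = 33
r[8] = max(3+33, 9+30, 10+21, …, 21+3, 18+0) = 39
r[9] = max(3+39, 9+33, 10+30, …, 18+3, 32+0) = 42
r[10] = max(3+42, 9+39, 10+33, …, 32+3, 27+0) = 48
r[11] = max(3+48, 9+42, 10+39, …, 27+3, 46+0) = 51
Maximum revenue is €51.
Now minimize piece count subject to staying optimal: for each k, pieces[k] = 1 + min over i with p[i]+r[k−i]=r[k] of pieces[k−i].
pieces[8] = 2
pieces[9] = 3
pieces[10] = 3
pieces[11] = 4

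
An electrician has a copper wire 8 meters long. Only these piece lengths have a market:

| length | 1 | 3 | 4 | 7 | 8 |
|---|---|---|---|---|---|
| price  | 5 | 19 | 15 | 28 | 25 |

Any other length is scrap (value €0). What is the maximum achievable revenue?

Consider every possible first cut. r[k] is the best of p[i]+r[k−i] over all sellable i≤k.
r[1] = 5
r[2] = 10  (first piece 1, then r[1]=5)
r[3] = 19
r[4] = 24  (first piece 1, then r[3]=19)
r[5] = 29  (first piece 1, then r[4]=24)
r[6] = 38  (first piece 3, then r[3]=19)
r[7] = 43  (first piece 1, then r[6]=38)
r[8] = 48  (first piece 1, then r[7]=43)
One optimal cutting: 3 + 3 + 1 + 1 → €48.

48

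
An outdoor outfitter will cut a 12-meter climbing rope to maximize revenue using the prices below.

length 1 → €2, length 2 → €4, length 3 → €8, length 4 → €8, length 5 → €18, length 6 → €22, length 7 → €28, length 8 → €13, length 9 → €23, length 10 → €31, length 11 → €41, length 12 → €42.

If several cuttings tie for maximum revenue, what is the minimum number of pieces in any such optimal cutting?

2

Let r[k] be the best obtainable value from length k. For each k, try every first piece i and keep the best of price[i] + r[k−i].
r[1] = 2
r[2] = max(2+2, 4+0) = 4
r[3] = max(2+4, 4+2, 8+0) = 8
r[4] = max(2+8, 4+4, 8+2, 8+0) = 10
r[5] = max(2+10, 4+8, 8+4, 8+2, 18+0) = 18
r[6] = max(2+18, 4+10, 8+8, 8+4, 18+2, 22+0) = 22
r[7] = max(2+22, 4+18, 8+10, …, 22+2, 28+0) = 28
r[8] = max(2+28, 4+22, 8+18, …, 28+2, 13+0) = 30
r[9] = max(2+30, 4+28, 8+22, …, 13+2, 23+0) = 32
r[10] = max(2+32, 4+30, 8+28, …, 23+2, 31+0) = 36
r[11] = max(2+36, 4+32, 8+30, …, 31+2, 41+0) = 41
r[12] = max(2+41, 4+36, 8+32, …, 41+2, 42+0) = 46
Maximum revenue is €46.
Now minimize piece count subject to staying optimal: for each k, pieces[k] = 1 + min over i with p[i]+r[k−i]=r[k] of pieces[k−i].
pieces[9] = 2
pieces[10] = 2
pieces[11] = 1
pieces[12] = 2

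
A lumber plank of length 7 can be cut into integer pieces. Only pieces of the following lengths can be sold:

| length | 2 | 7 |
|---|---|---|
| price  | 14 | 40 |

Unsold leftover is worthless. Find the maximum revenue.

42

Let f[k] be the best obtainable value from length k. For each k, try every first piece i and keep the best of price[i] + f[k−i].
f[1] = 0
f[2] = 14
f[3] = 14
f[4] = 28  (first piece 2, then f[2]=14)
f[5] = 28
f[6] = 42  (first piece 2, then f[4]=28)
f[7] = max(14+28, 40+0) = 42
One optimal cutting: pieces 2 + 2 + 2 with 1 foot of scrap → $42.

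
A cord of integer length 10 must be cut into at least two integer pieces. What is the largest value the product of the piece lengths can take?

36

Fill g[k] for k=2..10: at each k try every first piece i and multiply by the better of (k−i) uncut or g[k−i].
g[2] = 1*max(1,0) = 1*1 = 1
g[3] = 1*max(2,1) = 1*2 = 2
g[4] = 2*max(2,1) = 2*2 = 4
g[5] = 2*max(3,2) = 2*3 = 6
g[6] = 3*max(3,2) = 3*3 = 9
g[7] = 2*max(5,6) = 2*6 = 12
g[8] = 2*max(6,9) = 2*9 = 18
g[9] = 3*max(6,9) = 3*9 = 27
g[10] = 2*max(8,18) = 2*18 = 36
One optimal split: 3 + 3 + 2 + 2; product 3*3*2*2 = 36.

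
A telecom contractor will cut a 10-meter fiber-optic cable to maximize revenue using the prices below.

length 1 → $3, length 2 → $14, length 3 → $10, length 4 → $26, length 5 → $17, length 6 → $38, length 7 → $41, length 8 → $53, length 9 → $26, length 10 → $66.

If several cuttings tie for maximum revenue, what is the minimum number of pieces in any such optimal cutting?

Build r[k] bottom-up: r[k] = max over allowed piece i of (p[i] + r[k−i]).
r[1] = 3
r[2] = max(3+3, 14+0) = 14
r[3] = max(3+14, 14+3, 10+0) = 17
r[4] = max(3+17, 14+14, 10+3, 26+0) = 28
r[5] = max(3+28, 14+17, 10+14, 26+3, 17+0) = 31
r[6] = max(3+31, 14+28, 10+17, 26+14, 17+3, 38+0) = 42
r[7] = max(3+42, 14+31, 10+28, …, 38+3, 41+0) = 45
r[8] = max(3+45, 14+42, 10+31, …, 41+3, 53+0) = 56
r[9] = max(3+56, 14+45, 10+42, …, 53+3, 26+0) = 59
r[10] = max(3+59, 14+56, 10+45, …, 26+3, 66+0) = 70
Maximum revenue is $70.
Now minimize piece count subject to staying optimal: for each k, pieces[k] = 1 + min over i with p[i]+r[k−i]=r[k] of pieces[k−i].
pieces[7] = 4
pieces[8] = 4
pieces[9] = 5
pieces[10] = 5

5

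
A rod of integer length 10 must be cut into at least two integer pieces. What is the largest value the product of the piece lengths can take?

36

Define P[k] = max over 1≤i<k of i · max(k−i, P[k−i]); the inner max lets the remainder stay uncut if that's better.
P[2] = 1×max(1,0) = 1×1 = 1
P[3] = 1×max(2,1) = 1×2 = 2
P[4] = 2×max(2,1) = 2×2 = 4
P[5] = 2×max(3,2) = 2×3 = 6
P[6] = 3×max(3,2) = 3×3 = 9
P[7] = 2×max(5,6) = 2×6 = 12
P[8] = 2×max(6,9) = 2×9 = 18
P[9] = 3×max(6,9) = 3×9 = 27
P[10] = 2×max(8,18) = 2×18 = 36
One optimal split: 3 + 3 + 2 + 2; product 3×3×2×2 = 36.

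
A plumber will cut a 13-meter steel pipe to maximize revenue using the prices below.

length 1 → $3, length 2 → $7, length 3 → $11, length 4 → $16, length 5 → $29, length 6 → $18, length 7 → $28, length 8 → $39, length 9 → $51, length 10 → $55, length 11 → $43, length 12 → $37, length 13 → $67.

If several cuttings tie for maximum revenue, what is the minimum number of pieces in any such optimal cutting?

3

Build r[k] bottom-up: r[k] = max over allowed piece i of (p[i] + r[k−i]).
r[1] = 3
r[2] = max(3+3, 7+0) = 7
r[3] = max(3+7, 7+3, 11+0) = 11
r[4] = max(3+11, 7+7, 11+3, 16+0) = 16
r[5] = max(3+16, 7+11, 11+7, 16+3, 29+0) = 29
r[6] = max(3+29, 7+16, 11+11, 16+7, 29+3, 18+0) = 32
r[7] = max(3+32, 7+29, 11+16, …, 18+3, 28+0) = 36
r[8] = max(3+36, 7+32, 11+29, …, 28+3, 39+0) = 40
r[9] = max(3+40, 7+36, 11+32, …, 39+3, 51+0) = 51
r[10] = max(3+51, 7+40, 11+36, …, 51+3, 55+0) = 58
r[11] = max(3+58, 7+51, 11+40, …, 55+3, 43+0) = 61
r[12] = max(3+61, 7+58, 11+51, …, 43+3, 37+0) = 65
r[13] = max(3+65, 7+61, 11+58, …, 37+3, 67+0) = 69
Maximum revenue is $69.
Now minimize piece count subject to staying optimal: for each k, pieces[k] = 1 + min over i with p[i]+r[k−i]=r[k] of pieces[k−i].
pieces[10] = 2
pieces[11] = 3
pieces[12] = 3
pieces[13] = 3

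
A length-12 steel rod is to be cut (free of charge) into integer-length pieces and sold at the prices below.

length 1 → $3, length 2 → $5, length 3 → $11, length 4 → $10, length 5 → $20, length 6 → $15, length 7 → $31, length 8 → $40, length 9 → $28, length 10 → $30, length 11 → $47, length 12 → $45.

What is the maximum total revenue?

54

Build best[k] bottom-up: best[k] = max over allowed piece i of (p[i] + best[k−i]).
best[1] = 3
best[2] = max(3+3, 5+0) = 6
best[3] = max(3+6, 5+3, 11+0) = 11
best[4] = max(3+11, 5+6, 11+3, 10+0) = 14
best[5] = max(3+14, 5+11, 11+6, 10+3, 20+0) = 20
best[6] = max(3+20, 5+14, 11+11, 10+6, 20+3, 15+0) = 23
best[7] = max(3+23, 5+20, 11+14, …, 15+3, 31+0) = 31
best[8] = max(3+31, 5+23, 11+20, …, 31+3, 40+0) = 40
best[9] = max(3+40, 5+31, 11+23, …, 40+3, 28+0) = 43
best[10] = max(3+43, 5+40, 11+31, …, 28+3, 30+0) = 46
best[11] = max(3+46, 5+43, 11+40, …, 30+3, 47+0) = 51
best[12] = max(3+51, 5+46, 11+43, …, 47+3, 45+0) = 54
One optimal cutting: 8 + 3 + 1 → $40 + $11 + $3 = $54.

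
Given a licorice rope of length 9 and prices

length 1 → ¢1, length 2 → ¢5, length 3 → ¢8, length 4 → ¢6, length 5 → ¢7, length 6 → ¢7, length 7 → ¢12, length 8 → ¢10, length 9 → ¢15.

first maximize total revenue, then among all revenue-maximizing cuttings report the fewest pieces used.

3

Consider every possible first cut. r[k] is the best of p[i]+r[k−i] over all sellable i≤k.
r[1] = 1
r[2] = max(1+1, 5+0) = 5
r[3] = max(1+5, 5+1, 8+0) = 8
r[4] = max(1+8, 5+5, 8+1, 6+0) = 10
r[5] = max(1+10, 5+8, 8+5, 6+1, 7+0) = 13
r[6] = max(1+13, 5+10, 8+8, 6+5, 7+1, 7+0) = 16
r[7] = max(1+16, 5+13, 8+10, …, 7+1, 12+0) = 18
r[8] = max(1+18, 5+16, 8+13, …, 12+1, 10+0) = 21
r[9] = max(1+21, 5+18, 8+16, …, 10+1, 15+0) = 24
Maximum revenue is ¢24.
Now minimize piece count subject to staying optimal: for each k, pieces[k] = 1 + min over i with p[i]+r[k−i]=r[k] of pieces[k−i].
pieces[6] = 2
pieces[7] = 3
pieces[8] = 3
pieces[9] = 3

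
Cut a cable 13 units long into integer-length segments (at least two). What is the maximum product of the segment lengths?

Fill f[k] for k=2..13: at each k try every first piece i and multiply by the better of (k−i) uncut or f[k−i].
f[2] = 1*max(1,0) = 1*1 = 1
f[3] = max(1*2, 2*1) = 2
f[4] = max(1*3, 2*2, 3*1) = 4
f[5] = max(1*4, 2*3, 3*2, 4*1) = 6
f[6] = max(1*6, 2*4, 3*3, 4*2, 5*1) = 9
f[7] = max(1*9, 2*6, 3*4, 4*3, 5*2, 6*1) = 12
f[8] = max(1*12, 2*9, 3*6, …, 6*2, 7*1) = 18
f[9] = max(1*18, 2*12, 3*9, …, 7*2, 8*1) = 27
f[10] = max(1*27, 2*18, 3*12, …, 8*2, 9*1) = 36
f[11] = max(1*36, 2*27, 3*18, …, 9*2, 10*1) = 54
f[12] = max(1*54, 2*36, 3*27, …, 10*2, 11*1) = 81
f[13] = max(1*81, 2*54, 3*36, …, 11*2, 12*1) = 108
One optimal split: 3 + 3 + 3 + 2 + 2; product 3*3*3*2*2 = 108.

108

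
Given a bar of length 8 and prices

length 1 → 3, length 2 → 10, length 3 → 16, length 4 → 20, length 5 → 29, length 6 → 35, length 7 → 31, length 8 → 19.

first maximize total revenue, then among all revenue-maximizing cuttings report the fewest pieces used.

2

Consider every possible first cut. r[k] is the best of p[i]+r[k−i] over all sellable i≤k.
r[1] = 3
r[2] = 10
r[3] = 16
r[4] = 20  (first piece 2, then r[2]=10)
r[5] = 29
r[6] = 35
r[7] = 39  (first piece 2, then r[5]=29)
r[8] = 45  (first piece 2, then r[6]=35)
Maximum revenue is 45.
Now minimize piece count subject to staying optimal: for each k, pieces[k] = 1 + min over i with p[i]+r[k−i]=r[k] of pieces[k−i].
pieces[5] = 1
pieces[6] = 1
pieces[7] = 2
pieces[8] = 2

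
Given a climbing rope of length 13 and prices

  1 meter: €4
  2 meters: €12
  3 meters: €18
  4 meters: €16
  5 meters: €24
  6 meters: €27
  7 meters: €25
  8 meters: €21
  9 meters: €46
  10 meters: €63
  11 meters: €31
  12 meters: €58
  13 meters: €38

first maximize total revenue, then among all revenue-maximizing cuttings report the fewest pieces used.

2

Build r[k] bottom-up: r[k] = max over allowed piece i of (p[i] + r[k−i]).
r[1] = 4
r[2] = max(4+4, 12+0) = 12
r[3] = max(4+12, 12+4, 18+0) = 18
r[4] = max(4+18, 12+12, 18+4, 16+0) = 24
r[5] = max(4+24, 12+18, 18+12, 16+4, 24+0) = 30
r[6] = max(4+30, 12+24, 18+18, 16+12, 24+4, 27+0) = 36
r[7] = max(4+36, 12+30, 18+24, …, 27+4, 25+0) = 42
r[8] = max(4+42, 12+36, 18+30, …, 25+4, 21+0) = 48
r[9] = max(4+48, 12+42, 18+36, …, 21+4, 46+0) = 54
r[10] = max(4+54, 12+48, 18+42, …, 46+4, 63+0) = 63
r[11] = max(4+63, 12+54, 18+48, …, 63+4, 31+0) = 67
r[12] = max(4+67, 12+63, 18+54, …, 31+4, 58+0) = 75
r[13] = max(4+75, 12+67, 18+63, …, 58+4, 38+0) = 81
Maximum revenue is €81.
Now minimize piece count subject to staying optimal: for each k, pieces[k] = 1 + min over i with p[i]+r[k−i]=r[k] of pieces[k−i].
pieces[10] = 1
pieces[11] = 2
pieces[12] = 2
pieces[13] = 2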